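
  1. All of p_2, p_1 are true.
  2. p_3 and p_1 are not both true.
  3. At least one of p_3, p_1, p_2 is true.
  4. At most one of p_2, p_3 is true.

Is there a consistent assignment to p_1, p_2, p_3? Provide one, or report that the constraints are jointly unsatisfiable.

p_1 = True, p_2 = True, p_3 = False

  (1) {p_2, p_1}: all 2 true ✓
  (2) p_3=F, p_1=T — not both ✓
  (3) {p_3, p_1, p_2}: 2 true — at least one ✓
  (4) {p_2, p_3}: 1 true — at most one ✓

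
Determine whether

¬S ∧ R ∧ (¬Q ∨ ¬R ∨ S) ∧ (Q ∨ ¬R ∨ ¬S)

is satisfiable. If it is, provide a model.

Unit clause (¬S) forces S = False.
Unit clause (R) forces R = True.
In (¬Q ∨ ¬R ∨ S) only ¬Q is left, so Q = False.
Check each clause:
  (¬S): ¬S holds.
  (R): R holds.
  (¬Q ∨ ¬R ∨ S): ¬Q holds.
  (Q ∨ ¬R ∨ ¬S): ¬S holds.
All clauses satisfied.

R=T, Q=F, S=F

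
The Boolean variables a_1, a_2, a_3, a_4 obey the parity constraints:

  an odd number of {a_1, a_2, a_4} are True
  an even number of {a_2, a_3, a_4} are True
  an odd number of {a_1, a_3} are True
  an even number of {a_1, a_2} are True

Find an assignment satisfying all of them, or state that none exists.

a_1 = False; a_2 = False; a_3 = True; a_4 = True

{a_1, a_2, a_4}: 1 true → odd ✓
{a_2, a_3, a_4}: 2 true → even ✓
{a_1, a_3}: 1 true → odd ✓
{a_1, a_2}: 0 true → even ✓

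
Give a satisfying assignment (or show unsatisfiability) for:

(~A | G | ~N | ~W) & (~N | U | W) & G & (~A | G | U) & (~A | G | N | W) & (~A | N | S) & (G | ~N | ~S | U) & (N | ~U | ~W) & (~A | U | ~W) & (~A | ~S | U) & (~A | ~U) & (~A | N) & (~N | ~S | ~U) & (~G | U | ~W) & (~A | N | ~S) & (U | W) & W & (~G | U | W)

G = True, N = True, A = False, U = True, S = False, W = True

Unit clause (G) forces G = True.
Unit clause (W) forces W = True.
In (~G | U | ~W) only U is left, so U = True.
In (N | ~U | ~W) only N is left, so N = True.
In (~A | ~U) only ~A is left, so A = False.
In (~N | ~S | ~U) only ~S is left, so S = False.
All clauses satisfied.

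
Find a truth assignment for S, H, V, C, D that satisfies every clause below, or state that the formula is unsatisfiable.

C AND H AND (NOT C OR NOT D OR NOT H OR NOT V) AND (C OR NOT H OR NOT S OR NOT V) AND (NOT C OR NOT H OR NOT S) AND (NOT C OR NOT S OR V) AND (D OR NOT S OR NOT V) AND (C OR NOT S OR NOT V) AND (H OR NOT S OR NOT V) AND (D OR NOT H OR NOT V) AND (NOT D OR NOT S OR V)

S = False, H = True, V = False, C = True, D = True

Unit clause (C) forces C = True.
Unit clause (H) forces H = True.
In (NOT C OR NOT H OR NOT S) only NOT S is left, so S = False.
Set V = False.
Set D = True.
All clauses satisfied.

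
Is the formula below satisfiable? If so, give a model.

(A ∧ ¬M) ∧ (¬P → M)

P=T, M=F, A=T

  A ∧ ¬M = True
    ¬M = True
  ¬P → M = True
    ¬P = False
Both conjuncts True, so the formula holds.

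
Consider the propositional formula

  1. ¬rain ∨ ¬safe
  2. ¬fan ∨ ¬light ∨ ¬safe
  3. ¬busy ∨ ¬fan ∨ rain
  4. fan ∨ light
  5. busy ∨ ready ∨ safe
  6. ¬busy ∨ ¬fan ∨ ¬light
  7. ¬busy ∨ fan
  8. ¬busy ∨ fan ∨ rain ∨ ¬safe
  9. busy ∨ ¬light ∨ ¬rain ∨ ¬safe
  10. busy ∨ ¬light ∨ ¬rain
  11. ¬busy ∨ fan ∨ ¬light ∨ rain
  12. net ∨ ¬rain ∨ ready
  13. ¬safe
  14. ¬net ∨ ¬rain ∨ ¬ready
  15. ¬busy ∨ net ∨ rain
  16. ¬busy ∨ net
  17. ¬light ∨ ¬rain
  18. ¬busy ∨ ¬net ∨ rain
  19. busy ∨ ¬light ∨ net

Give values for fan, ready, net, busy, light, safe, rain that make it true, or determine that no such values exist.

fan = True, ready = True, net = False, busy = False, light = False, safe = False, rain = False

Unit clause (¬safe) forces safe = False.
Set fan = True.
Set ready = True.
Set net = False.
  then (¬busy ∨ net) forces busy = False.
  then (busy ∨ ¬light ∨ net) forces light = False.
Set rain = False.
All clauses satisfied.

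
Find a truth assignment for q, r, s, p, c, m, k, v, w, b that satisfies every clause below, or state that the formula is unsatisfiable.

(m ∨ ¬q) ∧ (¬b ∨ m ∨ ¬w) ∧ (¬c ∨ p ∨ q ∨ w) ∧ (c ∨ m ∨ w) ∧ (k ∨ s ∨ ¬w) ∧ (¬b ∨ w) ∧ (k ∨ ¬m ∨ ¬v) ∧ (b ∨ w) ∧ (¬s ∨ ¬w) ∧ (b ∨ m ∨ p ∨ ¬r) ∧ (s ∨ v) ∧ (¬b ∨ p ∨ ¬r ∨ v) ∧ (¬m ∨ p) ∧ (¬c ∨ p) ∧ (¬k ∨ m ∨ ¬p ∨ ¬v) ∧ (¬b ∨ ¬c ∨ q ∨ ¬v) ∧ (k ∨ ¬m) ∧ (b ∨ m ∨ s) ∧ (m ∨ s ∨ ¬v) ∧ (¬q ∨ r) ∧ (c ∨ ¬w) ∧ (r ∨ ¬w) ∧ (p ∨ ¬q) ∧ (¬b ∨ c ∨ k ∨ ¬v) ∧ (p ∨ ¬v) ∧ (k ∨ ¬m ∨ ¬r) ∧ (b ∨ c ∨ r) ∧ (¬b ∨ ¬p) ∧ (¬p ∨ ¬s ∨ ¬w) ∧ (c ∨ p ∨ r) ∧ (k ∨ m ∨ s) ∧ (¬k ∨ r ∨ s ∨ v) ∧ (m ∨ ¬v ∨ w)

Set q = False.
Set r = True.
Try s = True:
  (¬s ∨ ¬w) forces w = False.
  (¬b ∨ w) forces b = False.
  clause (b ∨ w) is falsified — backtrack.
So s = False.
  then (s ∨ v) forces v = True.
  then (m ∨ s ∨ ¬v) forces m = True.
  then (p ∨ ¬v) forces p = True.
  then (k ∨ ¬m ∨ ¬r) forces k = True.
  then (¬b ∨ ¬p) forces b = False.
  then (b ∨ w) forces w = True.
  then (c ∨ ¬w) forces c = True.
All clauses satisfied.

q = False, r = True, s = False, p = True, c = True, m = True, k = True, v = True, w = True, b = False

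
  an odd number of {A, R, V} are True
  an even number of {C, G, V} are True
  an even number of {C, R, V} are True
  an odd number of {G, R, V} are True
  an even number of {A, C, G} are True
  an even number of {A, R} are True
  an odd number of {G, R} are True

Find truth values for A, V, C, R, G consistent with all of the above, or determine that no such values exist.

Adding constraints 2, 3, 7 mod 2: every variable appears an even number of times on the left, so the left side is 0.
But the right sides sum to 1 (mod 2). 0 ≠ 1 — the system is inconsistent.

Unsatisfiable — no assignment works.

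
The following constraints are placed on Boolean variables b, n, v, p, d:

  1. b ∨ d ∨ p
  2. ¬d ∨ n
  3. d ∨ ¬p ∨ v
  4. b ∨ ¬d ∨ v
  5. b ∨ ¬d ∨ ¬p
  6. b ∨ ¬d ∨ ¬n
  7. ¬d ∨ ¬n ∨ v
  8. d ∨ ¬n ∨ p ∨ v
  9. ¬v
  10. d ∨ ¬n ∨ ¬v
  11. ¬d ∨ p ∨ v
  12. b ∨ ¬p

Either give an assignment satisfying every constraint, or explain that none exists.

Unit clause (¬v) forces v = False.
Try b = False:
  (b ∨ ¬d ∨ v) forces d = False.
  (b ∨ d ∨ p) forces p = True.
  clause (d ∨ ¬p ∨ v) is falsified — backtrack.
So b = True.
Set n = False.
  then (¬d ∨ n) forces d = False.
  then (d ∨ ¬p ∨ v) forces p = False.
All clauses satisfied.

b: True, n: False, v: False, p: False, d: False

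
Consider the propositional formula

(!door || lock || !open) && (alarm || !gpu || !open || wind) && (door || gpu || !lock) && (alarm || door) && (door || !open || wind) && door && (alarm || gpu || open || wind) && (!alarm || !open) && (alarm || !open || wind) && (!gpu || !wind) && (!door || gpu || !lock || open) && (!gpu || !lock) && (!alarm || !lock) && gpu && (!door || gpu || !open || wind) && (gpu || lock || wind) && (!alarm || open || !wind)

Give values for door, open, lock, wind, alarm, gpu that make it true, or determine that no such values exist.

Unit clause (door) forces door = True.
Unit clause (gpu) forces gpu = True.
In (!gpu || !wind) only !wind is left, so wind = False.
In (!gpu || !lock) only !lock is left, so lock = False.
In (!door || lock || !open) only !open is left, so open = False.
Set alarm = True.
All clauses satisfied.

door=T, open=F, lock=F, wind=F, alarm=T, gpu=T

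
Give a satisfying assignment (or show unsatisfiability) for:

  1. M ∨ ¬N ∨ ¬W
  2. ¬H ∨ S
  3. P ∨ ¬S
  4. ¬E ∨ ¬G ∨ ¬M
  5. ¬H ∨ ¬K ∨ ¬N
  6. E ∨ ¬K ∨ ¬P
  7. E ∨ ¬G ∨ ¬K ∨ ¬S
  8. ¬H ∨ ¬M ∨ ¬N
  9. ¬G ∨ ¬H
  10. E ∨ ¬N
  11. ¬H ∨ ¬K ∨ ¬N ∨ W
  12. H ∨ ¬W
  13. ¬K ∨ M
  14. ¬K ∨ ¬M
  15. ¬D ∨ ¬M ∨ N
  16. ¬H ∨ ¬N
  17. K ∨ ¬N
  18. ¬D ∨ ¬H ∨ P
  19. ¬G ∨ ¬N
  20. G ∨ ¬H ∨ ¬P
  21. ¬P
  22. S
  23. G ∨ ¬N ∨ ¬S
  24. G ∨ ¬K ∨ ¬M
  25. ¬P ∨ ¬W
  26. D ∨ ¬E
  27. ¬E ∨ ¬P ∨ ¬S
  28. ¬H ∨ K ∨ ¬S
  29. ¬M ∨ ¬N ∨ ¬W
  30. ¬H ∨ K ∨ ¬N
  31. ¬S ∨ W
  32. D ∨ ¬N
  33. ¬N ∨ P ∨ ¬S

Case S = True:
  (P ∨ ¬S) forces P = True.
  Clause (¬P) is falsified — contradiction.
Case S = False:
  Clause (S) is falsified — contradiction.
Both cases fail, so the formula is unsatisfiable.

No satisfying assignment exists.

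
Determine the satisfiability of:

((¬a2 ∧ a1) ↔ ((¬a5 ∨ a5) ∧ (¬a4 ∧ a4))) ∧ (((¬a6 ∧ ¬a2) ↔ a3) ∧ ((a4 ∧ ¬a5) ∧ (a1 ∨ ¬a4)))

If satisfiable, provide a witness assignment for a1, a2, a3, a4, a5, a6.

a1 = True; a2 = True; a3 = False; a4 = True; a5 = False; a6 = False

  (¬a2 ∧ a1) ↔ ((¬a5 ∨ a5) ∧ (¬a4 ∧ a4)) = True
    ¬a2 ∧ a1 = False
      ¬a2 = False
    (¬a5 ∨ a5) ∧ (¬a4 ∧ a4) = False
      ¬a5 ∨ a5 = True
        ¬a5 = True
      ¬a4 ∧ a4 = False
        ¬a4 = False
  ((¬a6 ∧ ¬a2) ↔ a3) ∧ ((a4 ∧ ¬a5) ∧ (a1 ∨ ¬a4)) = True
    (¬a6 ∧ ¬a2) ↔ a3 = True
      ¬a6 ∧ ¬a2 = False
        ¬a6 = True
        ¬a2 = False
    (a4 ∧ ¬a5) ∧ (a1 ∨ ¬a4) = True
      a4 ∧ ¬a5 = True
        ¬a5 = True
      a1 ∨ ¬a4 = True
        ¬a4 = False
Both conjuncts True, so the formula holds.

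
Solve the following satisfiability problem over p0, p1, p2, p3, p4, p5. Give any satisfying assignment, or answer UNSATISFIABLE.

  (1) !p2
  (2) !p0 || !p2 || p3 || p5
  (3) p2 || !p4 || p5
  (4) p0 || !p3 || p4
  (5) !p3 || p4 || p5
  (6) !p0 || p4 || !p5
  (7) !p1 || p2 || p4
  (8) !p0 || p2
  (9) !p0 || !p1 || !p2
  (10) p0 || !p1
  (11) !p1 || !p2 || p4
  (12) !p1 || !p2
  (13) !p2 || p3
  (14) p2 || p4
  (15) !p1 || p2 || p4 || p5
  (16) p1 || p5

p0: False, p1: False, p2: False, p3: True, p4: True, p5: True

Unit clause (!p2) forces p2 = False.
In (!p0 || p2) only !p0 is left, so p0 = False.
In (p0 || !p1) only !p1 is left, so p1 = False.
In (p2 || p4) only p4 is left, so p4 = True.
In (p1 || p5) only p5 is left, so p5 = True.
Set p3 = True.
All clauses satisfied.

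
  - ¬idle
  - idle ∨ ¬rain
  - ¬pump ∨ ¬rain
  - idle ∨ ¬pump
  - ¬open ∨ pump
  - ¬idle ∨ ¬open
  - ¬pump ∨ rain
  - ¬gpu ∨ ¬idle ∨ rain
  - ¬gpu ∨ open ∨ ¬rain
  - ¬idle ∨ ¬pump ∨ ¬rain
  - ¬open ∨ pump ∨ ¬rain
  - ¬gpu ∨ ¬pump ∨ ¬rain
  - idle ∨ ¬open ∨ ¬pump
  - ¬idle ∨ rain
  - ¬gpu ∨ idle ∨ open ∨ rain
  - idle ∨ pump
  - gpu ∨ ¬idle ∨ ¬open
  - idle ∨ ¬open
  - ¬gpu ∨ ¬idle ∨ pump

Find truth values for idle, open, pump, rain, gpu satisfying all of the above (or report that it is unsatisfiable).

Unsatisfiable

Case idle = True:
  Clause (¬idle) is falsified — contradiction.
Case idle = False:
  (idle ∨ ¬rain) forces rain = False.
  (idle ∨ ¬pump) forces pump = False.
  Clause (idle ∨ pump) is falsified — contradiction.
Both cases fail, so the formula is unsatisfiable.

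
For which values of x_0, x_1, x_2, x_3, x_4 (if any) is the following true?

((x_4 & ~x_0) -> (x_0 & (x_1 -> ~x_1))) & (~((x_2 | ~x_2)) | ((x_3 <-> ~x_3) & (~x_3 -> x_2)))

No satisfying assignment exists.

The conjunct ~((x_2 | ~x_2)) | ((x_3 <-> ~x_3) & (~x_3 -> x_2)) is unsatisfiable on its own:
  x_2=F, x_3=F: evaluates to False.
  x_2=F, x_3=T: evaluates to False.
  x_2=T, x_3=F: evaluates to False.
  x_2=T, x_3=T: evaluates to False.
So the whole conjunction is unsatisfiable.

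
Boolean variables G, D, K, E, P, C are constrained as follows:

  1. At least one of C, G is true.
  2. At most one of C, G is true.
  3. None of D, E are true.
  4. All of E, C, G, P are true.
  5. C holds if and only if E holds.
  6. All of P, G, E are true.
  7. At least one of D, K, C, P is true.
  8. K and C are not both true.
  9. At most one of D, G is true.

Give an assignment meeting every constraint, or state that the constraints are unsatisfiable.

Case E = True:
  Constraint (3) is violated (E=T) — contradiction.
Case E = False:
  Constraint (4) is violated (E=F) — contradiction.
Both cases fail — unsatisfiable.

Unsatisfiable — no assignment works.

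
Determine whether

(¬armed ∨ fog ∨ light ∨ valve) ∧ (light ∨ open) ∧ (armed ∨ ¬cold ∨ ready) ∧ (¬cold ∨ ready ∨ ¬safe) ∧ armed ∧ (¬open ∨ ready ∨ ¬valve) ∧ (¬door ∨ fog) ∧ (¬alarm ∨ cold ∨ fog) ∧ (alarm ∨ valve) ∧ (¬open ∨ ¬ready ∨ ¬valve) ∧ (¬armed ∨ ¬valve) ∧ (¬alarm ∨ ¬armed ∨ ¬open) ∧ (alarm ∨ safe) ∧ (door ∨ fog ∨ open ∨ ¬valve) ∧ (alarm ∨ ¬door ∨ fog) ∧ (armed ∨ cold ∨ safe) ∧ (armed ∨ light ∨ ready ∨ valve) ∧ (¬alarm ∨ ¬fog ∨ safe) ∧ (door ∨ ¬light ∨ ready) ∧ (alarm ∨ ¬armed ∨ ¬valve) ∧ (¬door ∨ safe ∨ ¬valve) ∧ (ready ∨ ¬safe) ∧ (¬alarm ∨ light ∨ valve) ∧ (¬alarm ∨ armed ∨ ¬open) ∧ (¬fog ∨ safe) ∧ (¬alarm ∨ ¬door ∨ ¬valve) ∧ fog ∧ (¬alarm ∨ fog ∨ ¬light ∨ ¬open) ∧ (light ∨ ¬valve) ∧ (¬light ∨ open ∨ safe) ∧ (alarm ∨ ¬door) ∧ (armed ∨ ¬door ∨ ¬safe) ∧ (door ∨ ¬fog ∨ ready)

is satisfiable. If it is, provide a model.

Unit clause (armed) forces armed = True.
In (¬armed ∨ ¬valve) only ¬valve is left, so valve = False.
Unit clause (fog) forces fog = True.
In (alarm ∨ valve) only alarm is left, so alarm = True.
In (¬alarm ∨ ¬armed ∨ ¬open) only ¬open is left, so open = False.
In (¬alarm ∨ ¬fog ∨ safe) only safe is left, so safe = True.
In (ready ∨ ¬safe) only ready is left, so ready = True.
In (¬alarm ∨ light ∨ valve) only light is left, so light = True.
Set door = True.
Set cold = False.
All clauses satisfied.

door = True, valve = False, alarm = True, armed = True, open = False, ready = True, light = True, cold = False, safe = True, fog = True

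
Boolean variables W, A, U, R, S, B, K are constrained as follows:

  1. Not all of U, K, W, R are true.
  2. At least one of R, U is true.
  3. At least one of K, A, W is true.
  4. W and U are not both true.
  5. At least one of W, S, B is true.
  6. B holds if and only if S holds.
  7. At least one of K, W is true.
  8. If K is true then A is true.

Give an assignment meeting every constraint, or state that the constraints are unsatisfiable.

W = False, A = True, U = True, R = False, S = True, B = True, K = True

  (1) {U, K, W, R}: 2/4 true — not all ✓
  (2) {R, U}: 1 true — at least one ✓
  (3) {K, A, W}: 2 true — at least one ✓
  (4) W=F, U=T — not both ✓
  (5) {W, S, B}: 2 true — at least one ✓
  (6) B=T, S=T — same ✓
  (7) {K, W}: 1 true — at least one ✓
  (8) K=T ⇒ A: T ✓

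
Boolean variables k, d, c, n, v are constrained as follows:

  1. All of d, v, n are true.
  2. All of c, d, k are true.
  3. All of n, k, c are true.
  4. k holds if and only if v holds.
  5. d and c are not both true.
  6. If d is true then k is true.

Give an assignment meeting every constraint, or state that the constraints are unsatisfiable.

No satisfying assignment exists.

Case c = True:
  (1) forces d = True.
  Constraint (5) is violated (d=T, c=T) — contradiction.
Case c = False:
  Constraint (2) is violated (c=F) — contradiction.
Both cases fail — unsatisfiable.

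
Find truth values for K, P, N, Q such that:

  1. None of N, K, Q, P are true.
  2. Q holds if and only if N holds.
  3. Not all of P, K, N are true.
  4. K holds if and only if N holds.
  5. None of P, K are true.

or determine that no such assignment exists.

K = False, P = False, N = False, Q = False

  (1) {N, K, Q, P}: 0 true — none ✓
  (2) Q=F, N=F — same ✓
  (3) {P, K, N}: 0/3 true — not all ✓
  (4) K=F, N=F — same ✓
  (5) {P, K}: 0 true — none ✓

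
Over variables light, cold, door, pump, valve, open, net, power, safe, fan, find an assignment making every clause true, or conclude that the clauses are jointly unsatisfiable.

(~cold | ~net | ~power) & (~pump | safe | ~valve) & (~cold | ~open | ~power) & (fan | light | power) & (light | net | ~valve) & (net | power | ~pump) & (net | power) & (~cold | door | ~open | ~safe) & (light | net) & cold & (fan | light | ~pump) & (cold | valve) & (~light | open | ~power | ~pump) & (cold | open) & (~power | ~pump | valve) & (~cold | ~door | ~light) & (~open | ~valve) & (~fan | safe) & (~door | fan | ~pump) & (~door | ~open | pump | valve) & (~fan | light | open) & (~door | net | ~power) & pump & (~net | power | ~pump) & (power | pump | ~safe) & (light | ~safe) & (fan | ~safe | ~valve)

Unsatisfiable

Case net = True:
  (cold) forces cold = True.
  (~cold | ~net | ~power) forces power = False.
  (pump) forces pump = True.
  Clause (~net | power | ~pump) is falsified — contradiction.
Case net = False:
  (net | power) forces power = True.
  (light | net) forces light = True.
  (cold) forces cold = True.
  (~cold | ~open | ~power) forces open = False.
  (~light | open | ~power | ~pump) forces pump = False.
  Clause (pump) is falsified — contradiction.
Both cases fail, so the formula is unsatisfiable.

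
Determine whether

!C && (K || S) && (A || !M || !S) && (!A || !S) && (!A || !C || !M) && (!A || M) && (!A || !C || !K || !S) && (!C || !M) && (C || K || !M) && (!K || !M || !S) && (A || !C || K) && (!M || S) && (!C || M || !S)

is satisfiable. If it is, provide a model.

A: False; S: False; M: False; K: True; C: False

Unit clause (!C) forces C = False.
Try A = True:
  (!A || !S) forces S = False.
  (K || S) forces K = True.
  (!A || M) forces M = True.
  clause (!M || S) is falsified — backtrack.
So A = False.
Set S = False.
  then (K || S) forces K = True.
  then (!M || S) forces M = False.
All clauses satisfied.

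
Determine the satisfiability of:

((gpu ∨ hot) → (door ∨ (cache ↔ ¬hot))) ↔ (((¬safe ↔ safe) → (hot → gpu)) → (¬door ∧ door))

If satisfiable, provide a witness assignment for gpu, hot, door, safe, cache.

gpu = True, hot = False, door = False, safe = False, cache = False

  ((gpu ∨ hot) → (door ∨ (cache ↔ ¬hot))) ↔ (((¬safe ↔ safe) → (hot → gpu)) → (¬door ∧ door)) = True
    (gpu ∨ hot) → (door ∨ (cache ↔ ¬hot)) = False
      gpu ∨ hot = True
      door ∨ (cache ↔ ¬hot) = False
        cache ↔ ¬hot = False
          ¬hot = True
    ((¬safe ↔ safe) → (hot → gpu)) → (¬door ∧ door) = False
      (¬safe ↔ safe) → (hot → gpu) = True
        ¬safe ↔ safe = False
          ¬safe = True
        hot → gpu = True
      ¬door ∧ door = False
        ¬door = True
The formula evaluates to True.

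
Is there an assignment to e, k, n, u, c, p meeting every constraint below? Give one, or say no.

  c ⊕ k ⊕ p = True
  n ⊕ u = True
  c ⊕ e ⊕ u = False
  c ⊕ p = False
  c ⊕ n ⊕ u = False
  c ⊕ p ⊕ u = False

e = True; k = True; n = True; u = False; c = True; p = True

c ⊕ k ⊕ p = T ⊕ T ⊕ T = True ✓
n ⊕ u = T ⊕ F = True ✓
c ⊕ e ⊕ u = T ⊕ T ⊕ F = False ✓
c ⊕ p = T ⊕ T = False ✓
c ⊕ n ⊕ u = T ⊕ T ⊕ F = False ✓
c ⊕ p ⊕ u = T ⊕ T ⊕ F = False ✓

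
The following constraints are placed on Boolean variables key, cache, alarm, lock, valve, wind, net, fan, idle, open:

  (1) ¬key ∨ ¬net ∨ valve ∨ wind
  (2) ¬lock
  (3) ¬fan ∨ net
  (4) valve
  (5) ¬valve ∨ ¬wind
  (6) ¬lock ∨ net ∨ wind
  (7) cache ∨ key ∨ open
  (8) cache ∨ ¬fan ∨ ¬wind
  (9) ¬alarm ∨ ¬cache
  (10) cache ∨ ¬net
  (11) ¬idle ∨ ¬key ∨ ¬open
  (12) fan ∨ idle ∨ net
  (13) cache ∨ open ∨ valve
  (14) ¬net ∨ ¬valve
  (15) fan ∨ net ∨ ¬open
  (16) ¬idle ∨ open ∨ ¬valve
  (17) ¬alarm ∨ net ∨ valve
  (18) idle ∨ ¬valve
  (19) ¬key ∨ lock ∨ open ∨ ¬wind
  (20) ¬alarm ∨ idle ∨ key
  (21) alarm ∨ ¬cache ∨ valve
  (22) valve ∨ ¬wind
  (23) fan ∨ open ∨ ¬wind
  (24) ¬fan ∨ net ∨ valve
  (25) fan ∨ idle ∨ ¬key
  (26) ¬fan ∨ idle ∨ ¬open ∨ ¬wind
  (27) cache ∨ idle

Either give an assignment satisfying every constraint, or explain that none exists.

Case lock = True:
  Clause (¬lock) is falsified — contradiction.
Case lock = False:
  (valve) forces valve = True.
  (¬valve ∨ ¬wind) forces wind = False.
  (¬net ∨ ¬valve) forces net = False.
  (¬fan ∨ net) forces fan = False.
  (fan ∨ idle ∨ net) forces idle = True.
  (fan ∨ net ∨ ¬open) forces open = False.
  Clause (¬idle ∨ open ∨ ¬valve) is falsified — contradiction.
Both cases fail, so the formula is unsatisfiable.

No satisfying assignment exists.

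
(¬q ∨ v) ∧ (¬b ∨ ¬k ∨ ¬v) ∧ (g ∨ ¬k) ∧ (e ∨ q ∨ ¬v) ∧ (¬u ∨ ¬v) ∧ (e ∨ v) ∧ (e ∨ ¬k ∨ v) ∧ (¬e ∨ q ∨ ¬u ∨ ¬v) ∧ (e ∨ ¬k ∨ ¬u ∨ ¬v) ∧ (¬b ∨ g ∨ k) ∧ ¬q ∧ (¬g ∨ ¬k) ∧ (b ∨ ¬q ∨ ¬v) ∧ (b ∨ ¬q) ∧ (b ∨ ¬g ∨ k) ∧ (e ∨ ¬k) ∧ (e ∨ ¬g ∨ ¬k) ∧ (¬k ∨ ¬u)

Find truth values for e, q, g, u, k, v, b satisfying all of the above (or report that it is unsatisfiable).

e = True, q = False, g = False, u = False, k = False, v = False, b = False

Unit clause (¬q) forces q = False.
Set e = True.
Set g = False.
  then (g ∨ ¬k) forces k = False.
  then (¬b ∨ g ∨ k) forces b = False.
Set u = False.
Set v = False.
All clauses satisfied.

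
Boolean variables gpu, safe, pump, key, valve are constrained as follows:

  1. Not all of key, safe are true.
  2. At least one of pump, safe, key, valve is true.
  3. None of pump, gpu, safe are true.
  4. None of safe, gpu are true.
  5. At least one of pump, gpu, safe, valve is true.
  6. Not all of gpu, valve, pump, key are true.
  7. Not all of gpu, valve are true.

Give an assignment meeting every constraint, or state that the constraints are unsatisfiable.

gpu=F, safe=F, pump=F, key=F, valve=T

  (1) {key, safe}: 0/2 true — not all ✓
  (2) {pump, safe, key, valve}: 1 true — at least one ✓
  (3) {pump, gpu, safe}: 0 true — none ✓
  (4) {safe, gpu}: 0 true — none ✓
  (5) {pump, gpu, safe, valve}: 1 true — at least one ✓
  (6) {gpu, valve, pump, key}: 1/4 true — not all ✓
  (7) {gpu, valve}: 1/2 true — not all ✓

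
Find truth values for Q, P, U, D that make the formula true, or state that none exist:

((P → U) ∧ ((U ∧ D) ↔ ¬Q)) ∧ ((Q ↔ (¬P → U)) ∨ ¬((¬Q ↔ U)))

Q: True, P: False, U: True, D: False

  (P → U) ∧ ((U ∧ D) ↔ ¬Q) = True
    P → U = True
    (U ∧ D) ↔ ¬Q = True
      U ∧ D = False
      ¬Q = False
  (Q ↔ (¬P → U)) ∨ ¬((¬Q ↔ U)) = True
    Q ↔ (¬P → U) = True
      ¬P → U = True
        ¬P = True
    ¬((¬Q ↔ U)) = True
      ¬Q ↔ U = False
        ¬Q = False
Both conjuncts True, so the formula holds.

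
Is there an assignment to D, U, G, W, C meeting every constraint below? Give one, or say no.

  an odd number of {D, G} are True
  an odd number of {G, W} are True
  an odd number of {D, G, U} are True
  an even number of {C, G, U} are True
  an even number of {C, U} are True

D = True, U = False, G = False, W = True, C = False

{D, G}: 1 true → odd ✓
{G, W}: 1 true → odd ✓
{D, G, U}: 1 true → odd ✓
{C, G, U}: 0 true → even ✓
{C, U}: 0 true → even ✓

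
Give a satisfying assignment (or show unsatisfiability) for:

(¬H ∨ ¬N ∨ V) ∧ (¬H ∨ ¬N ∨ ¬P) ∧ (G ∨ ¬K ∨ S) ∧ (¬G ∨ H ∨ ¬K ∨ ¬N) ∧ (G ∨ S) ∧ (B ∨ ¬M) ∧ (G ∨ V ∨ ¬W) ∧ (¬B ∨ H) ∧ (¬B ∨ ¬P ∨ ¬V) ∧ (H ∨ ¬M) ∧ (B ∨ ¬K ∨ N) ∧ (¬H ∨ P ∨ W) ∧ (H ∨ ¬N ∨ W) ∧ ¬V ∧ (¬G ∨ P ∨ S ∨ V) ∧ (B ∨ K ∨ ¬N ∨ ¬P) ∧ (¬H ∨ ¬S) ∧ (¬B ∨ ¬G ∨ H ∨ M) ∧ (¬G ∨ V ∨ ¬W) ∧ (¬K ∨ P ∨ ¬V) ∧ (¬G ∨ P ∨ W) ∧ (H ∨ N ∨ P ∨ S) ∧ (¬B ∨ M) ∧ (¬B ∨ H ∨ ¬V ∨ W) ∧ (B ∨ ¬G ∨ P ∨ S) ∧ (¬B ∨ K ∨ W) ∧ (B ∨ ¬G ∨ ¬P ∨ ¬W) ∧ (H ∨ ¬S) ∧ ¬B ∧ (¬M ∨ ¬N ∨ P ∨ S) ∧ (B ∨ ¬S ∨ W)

Unit clause (¬V) forces V = False.
Unit clause (¬B) forces B = False.
In (B ∨ ¬M) only ¬M is left, so M = False.
Try W = True:
  (G ∨ V ∨ ¬W) forces G = True.
  clause (¬G ∨ V ∨ ¬W) is falsified — backtrack.
So W = False.
  then (B ∨ ¬S ∨ W) forces S = False.
  then (G ∨ S) forces G = True.
  then (¬G ∨ P ∨ S ∨ V) forces P = True.
Set H = False.
  then (H ∨ ¬N ∨ W) forces N = False.
  then (B ∨ ¬K ∨ N) forces K = False.
All clauses satisfied.

W=F, P=T, H=F, K=F, V=F, G=T, N=F, S=F, M=F, B=F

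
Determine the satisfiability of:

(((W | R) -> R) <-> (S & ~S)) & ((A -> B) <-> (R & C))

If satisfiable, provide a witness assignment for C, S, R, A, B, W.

C = False; S = True; R = False; A = True; B = False; W = True

  ((W | R) -> R) <-> (S & ~S) = True
    (W | R) -> R = False
      W | R = True
    S & ~S = False
      ~S = False
  (A -> B) <-> (R & C) = True
    A -> B = False
    R & C = False
Both conjuncts True, so the formula holds.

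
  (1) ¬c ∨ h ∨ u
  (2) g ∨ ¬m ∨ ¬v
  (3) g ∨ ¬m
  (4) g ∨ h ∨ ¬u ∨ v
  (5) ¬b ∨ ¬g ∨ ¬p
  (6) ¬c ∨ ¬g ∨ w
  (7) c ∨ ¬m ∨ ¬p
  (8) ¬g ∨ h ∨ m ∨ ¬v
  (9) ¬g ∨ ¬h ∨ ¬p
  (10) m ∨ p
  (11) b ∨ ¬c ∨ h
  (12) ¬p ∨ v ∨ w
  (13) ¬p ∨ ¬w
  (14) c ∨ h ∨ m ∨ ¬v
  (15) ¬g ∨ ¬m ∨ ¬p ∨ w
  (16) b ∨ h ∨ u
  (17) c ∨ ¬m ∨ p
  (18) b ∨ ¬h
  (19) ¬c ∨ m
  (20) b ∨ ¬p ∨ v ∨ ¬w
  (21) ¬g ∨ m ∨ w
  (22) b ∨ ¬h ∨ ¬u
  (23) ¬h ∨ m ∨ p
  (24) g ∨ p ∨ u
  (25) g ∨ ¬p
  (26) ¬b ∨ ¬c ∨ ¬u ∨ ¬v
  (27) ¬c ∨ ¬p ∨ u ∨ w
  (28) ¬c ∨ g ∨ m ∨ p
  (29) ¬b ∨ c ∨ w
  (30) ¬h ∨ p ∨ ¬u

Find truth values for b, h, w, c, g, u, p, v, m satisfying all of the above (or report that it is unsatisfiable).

b=T, h=F, w=T, c=T, g=T, u=T, p=F, v=F, m=T

Set b = True.
Set h = False.
Try w = False:
  (¬b ∨ c ∨ w) forces c = True.
  (¬c ∨ h ∨ u) forces u = True.
  (¬c ∨ ¬g ∨ w) forces g = False.
  (g ∨ ¬m) forces m = False.
  clause (¬c ∨ m) is falsified — backtrack.
So w = True.
  then (¬p ∨ ¬w) forces p = False.
  then (m ∨ p) forces m = True.
  then (c ∨ ¬m ∨ p) forces c = True.
  then (¬c ∨ h ∨ u) forces u = True.
  then (g ∨ ¬m) forces g = True.
  then (¬b ∨ ¬c ∨ ¬u ∨ ¬v) forces v = False.
All clauses satisfied.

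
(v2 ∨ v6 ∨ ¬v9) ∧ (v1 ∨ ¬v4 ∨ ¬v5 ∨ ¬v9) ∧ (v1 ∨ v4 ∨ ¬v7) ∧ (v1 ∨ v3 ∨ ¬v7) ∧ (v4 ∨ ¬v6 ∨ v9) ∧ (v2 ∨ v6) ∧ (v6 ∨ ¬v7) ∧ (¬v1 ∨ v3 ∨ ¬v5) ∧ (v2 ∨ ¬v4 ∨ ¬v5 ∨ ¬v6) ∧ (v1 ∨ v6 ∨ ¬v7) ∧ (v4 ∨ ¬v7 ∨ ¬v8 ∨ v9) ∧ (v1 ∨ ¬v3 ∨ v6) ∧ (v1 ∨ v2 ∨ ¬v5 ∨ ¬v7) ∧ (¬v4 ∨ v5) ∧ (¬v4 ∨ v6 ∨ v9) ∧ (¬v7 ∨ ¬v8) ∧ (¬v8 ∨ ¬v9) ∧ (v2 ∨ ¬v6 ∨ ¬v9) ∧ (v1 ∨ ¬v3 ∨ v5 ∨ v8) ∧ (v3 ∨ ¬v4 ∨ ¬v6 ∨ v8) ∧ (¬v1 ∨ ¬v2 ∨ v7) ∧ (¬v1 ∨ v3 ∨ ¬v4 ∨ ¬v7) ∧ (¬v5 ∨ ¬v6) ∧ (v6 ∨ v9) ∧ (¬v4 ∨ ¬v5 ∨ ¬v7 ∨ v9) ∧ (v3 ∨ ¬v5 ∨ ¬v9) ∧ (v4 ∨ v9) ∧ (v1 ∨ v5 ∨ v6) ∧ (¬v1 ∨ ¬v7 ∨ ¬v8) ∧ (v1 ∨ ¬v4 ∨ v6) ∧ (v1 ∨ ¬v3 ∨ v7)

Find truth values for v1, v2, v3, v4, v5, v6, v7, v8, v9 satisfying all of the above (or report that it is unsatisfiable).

Set v1 = False.
Try v2 = False:
  (v2 ∨ v6) forces v6 = True.
  (v2 ∨ ¬v6 ∨ ¬v9) forces v9 = False.
  (v4 ∨ ¬v6 ∨ v9) forces v4 = True.
  (v2 ∨ ¬v4 ∨ ¬v5 ∨ ¬v6) forces v5 = False.
  clause (¬v4 ∨ v5) is falsified — backtrack.
So v2 = True.
Set v3 = False.
  then (v1 ∨ v3 ∨ ¬v7) forces v7 = False.
Try v4 = True:
  (¬v4 ∨ v5) forces v5 = True.
  (v1 ∨ ¬v4 ∨ ¬v5 ∨ ¬v9) forces v9 = False.
  (¬v4 ∨ v6 ∨ v9) forces v6 = True.
  clause (¬v5 ∨ ¬v6) is falsified — backtrack.
So v4 = False.
  then (v4 ∨ v9) forces v9 = True.
  then (¬v8 ∨ ¬v9) forces v8 = False.
  then (v3 ∨ ¬v5 ∨ ¬v9) forces v5 = False.
  then (v1 ∨ v5 ∨ v6) forces v6 = True.
All clauses satisfied.

v1=F; v2=T; v3=F; v4=F; v5=F; v6=T; v7=F; v8=F; v9=T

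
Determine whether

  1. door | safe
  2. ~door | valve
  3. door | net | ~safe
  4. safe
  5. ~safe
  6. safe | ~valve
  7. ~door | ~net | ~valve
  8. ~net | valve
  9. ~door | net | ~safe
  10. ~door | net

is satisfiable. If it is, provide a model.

Case safe = True:
  Clause (~safe) is falsified — contradiction.
Case safe = False:
  Clause (safe) is falsified — contradiction.
Both cases fail, so the formula is unsatisfiable.

No satisfying assignment exists.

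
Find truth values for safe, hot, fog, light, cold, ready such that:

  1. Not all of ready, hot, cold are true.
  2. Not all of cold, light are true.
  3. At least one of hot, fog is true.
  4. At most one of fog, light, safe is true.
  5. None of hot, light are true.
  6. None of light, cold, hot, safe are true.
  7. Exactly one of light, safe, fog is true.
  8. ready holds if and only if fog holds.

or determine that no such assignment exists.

safe: False, hot: False, fog: True, light: False, cold: False, ready: True

  (1) {ready, hot, cold}: 1/3 true — not all ✓
  (2) {cold, light}: 0/2 true — not all ✓
  (3) {hot, fog}: 1 true — at least one ✓
  (4) {fog, light, safe}: 1 true — at most one ✓
  (5) {hot, light}: 0 true — none ✓
  (6) {light, cold, hot, safe}: 0 true — none ✓
  (7) {light, safe, fog}: 1 true — exactly one ✓
  (8) ready=T, fog=T — same ✓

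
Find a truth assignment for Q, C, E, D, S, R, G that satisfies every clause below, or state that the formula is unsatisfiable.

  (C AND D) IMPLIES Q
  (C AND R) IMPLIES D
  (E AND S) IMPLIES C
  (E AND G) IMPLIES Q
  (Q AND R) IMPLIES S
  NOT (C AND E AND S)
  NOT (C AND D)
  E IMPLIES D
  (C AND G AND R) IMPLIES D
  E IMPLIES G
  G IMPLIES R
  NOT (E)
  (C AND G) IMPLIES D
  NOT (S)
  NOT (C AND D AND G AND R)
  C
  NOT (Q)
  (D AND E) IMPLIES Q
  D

No satisfying assignment exists.

Case Q = True:
  Clause (NOT Q) is falsified — contradiction.
Case Q = False:
  (D) forces D = True.
  (NOT C OR NOT D OR Q) forces C = False.
  Clause (C) is falsified — contradiction.
Both cases fail, so the formula is unsatisfiable.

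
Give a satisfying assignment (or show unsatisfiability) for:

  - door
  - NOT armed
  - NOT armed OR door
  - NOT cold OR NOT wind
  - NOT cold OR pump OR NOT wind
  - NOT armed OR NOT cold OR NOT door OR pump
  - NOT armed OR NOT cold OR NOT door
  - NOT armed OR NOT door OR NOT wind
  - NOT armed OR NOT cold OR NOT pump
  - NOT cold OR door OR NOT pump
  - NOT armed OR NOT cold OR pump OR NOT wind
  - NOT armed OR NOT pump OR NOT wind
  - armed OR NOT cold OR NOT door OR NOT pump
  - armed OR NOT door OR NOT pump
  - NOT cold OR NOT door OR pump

Unit clause (door) forces door = True.
Unit clause (NOT armed) forces armed = False.
In (armed OR NOT door OR NOT pump) only NOT pump is left, so pump = False.
In (NOT cold OR NOT door OR pump) only NOT cold is left, so cold = False.
Set wind = True.
All clauses satisfied.

door: True; wind: True; cold: False; armed: False; pump: False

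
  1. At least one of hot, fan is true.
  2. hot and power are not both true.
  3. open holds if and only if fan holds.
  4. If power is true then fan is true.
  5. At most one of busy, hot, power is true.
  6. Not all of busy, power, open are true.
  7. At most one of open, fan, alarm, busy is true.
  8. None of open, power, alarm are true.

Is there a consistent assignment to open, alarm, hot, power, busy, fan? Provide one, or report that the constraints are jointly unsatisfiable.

open=F, alarm=F, hot=T, power=F, busy=F, fan=F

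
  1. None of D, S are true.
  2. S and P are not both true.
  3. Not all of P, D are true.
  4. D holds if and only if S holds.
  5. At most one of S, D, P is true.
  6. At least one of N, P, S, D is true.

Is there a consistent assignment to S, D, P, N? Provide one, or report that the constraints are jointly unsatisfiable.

S = False; D = False; P = False; N = True

  (1) {D, S}: 0 true — none ✓
  (2) S=F, P=F — not both ✓
  (3) {P, D}: 0/2 true — not all ✓
  (4) D=F, S=F — same ✓
  (5) {S, D, P}: 0 true — at most one ✓
  (6) {N, P, S, D}: 1 true — at least one ✓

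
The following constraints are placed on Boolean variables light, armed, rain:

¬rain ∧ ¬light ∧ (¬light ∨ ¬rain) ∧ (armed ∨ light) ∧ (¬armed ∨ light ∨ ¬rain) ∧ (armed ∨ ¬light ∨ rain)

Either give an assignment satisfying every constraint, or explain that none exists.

light = False; armed = True; rain = False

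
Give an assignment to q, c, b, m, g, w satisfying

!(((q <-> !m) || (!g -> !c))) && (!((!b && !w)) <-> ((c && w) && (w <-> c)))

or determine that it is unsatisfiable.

q = True, c = True, b = False, m = True, g = False, w = False

  !(((q <-> !m) || (!g -> !c))) = True
    (q <-> !m) || (!g -> !c) = False
      q <-> !m = False
        !m = False
      !g -> !c = False
        !g = True
        !c = False
  !((!b && !w)) <-> ((c && w) && (w <-> c)) = True
    !((!b && !w)) = False
      !b && !w = True
        !b = True
        !w = True
    (c && w) && (w <-> c) = False
      c && w = False
      w <-> c = False
Both conjuncts True, so the formula holds.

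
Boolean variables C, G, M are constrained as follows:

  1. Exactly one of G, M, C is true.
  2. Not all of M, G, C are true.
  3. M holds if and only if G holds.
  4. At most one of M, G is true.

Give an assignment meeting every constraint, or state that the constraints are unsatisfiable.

C = True; G = False; M = False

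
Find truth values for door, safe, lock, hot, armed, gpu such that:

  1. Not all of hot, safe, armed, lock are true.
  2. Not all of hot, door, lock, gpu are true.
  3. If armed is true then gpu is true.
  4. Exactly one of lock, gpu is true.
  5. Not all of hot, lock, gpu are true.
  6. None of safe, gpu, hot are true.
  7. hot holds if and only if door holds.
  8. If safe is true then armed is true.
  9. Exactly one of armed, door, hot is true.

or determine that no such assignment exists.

Case safe = True:
  Constraint (6) is violated (safe=T) — contradiction.
Case safe = False:
  (6) forces gpu = False.
  (3) with gpu=F forces armed = False.
  (4) with gpu=F forces lock = True.
  (6) forces hot = False.
  (7) with hot=F forces door = False.
  Constraint (9) is violated (armed=F, door=F, hot=F) — contradiction.
Both cases fail — unsatisfiable.

UNSATISFIABLE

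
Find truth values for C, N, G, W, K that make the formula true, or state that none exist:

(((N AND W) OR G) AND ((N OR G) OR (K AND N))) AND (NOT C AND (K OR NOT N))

C=F, N=T, G=T, W=F, K=T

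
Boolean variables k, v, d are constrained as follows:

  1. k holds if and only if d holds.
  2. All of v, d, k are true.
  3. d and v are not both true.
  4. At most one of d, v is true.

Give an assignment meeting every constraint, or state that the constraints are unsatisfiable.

Unsatisfiable — no assignment works.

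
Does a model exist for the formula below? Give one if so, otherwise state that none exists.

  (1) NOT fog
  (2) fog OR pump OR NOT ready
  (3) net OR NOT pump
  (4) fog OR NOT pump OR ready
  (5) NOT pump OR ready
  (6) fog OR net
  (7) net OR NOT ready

Unit clause (NOT fog) forces fog = False.
In (fog OR net) only net is left, so net = True.
Set ready = False.
  then (fog OR NOT pump OR ready) forces pump = False.
Check each clause:
  (NOT fog): NOT fog holds.
  (fog OR pump OR NOT ready): NOT ready holds.
  (net OR NOT pump): net holds.
  (fog OR NOT pump OR ready): NOT pump holds.
  (NOT pump OR ready): NOT pump holds.
  (fog OR net): net holds.
  (net OR NOT ready): net holds.
All clauses satisfied.

net = True, ready = False, fog = False, pump = False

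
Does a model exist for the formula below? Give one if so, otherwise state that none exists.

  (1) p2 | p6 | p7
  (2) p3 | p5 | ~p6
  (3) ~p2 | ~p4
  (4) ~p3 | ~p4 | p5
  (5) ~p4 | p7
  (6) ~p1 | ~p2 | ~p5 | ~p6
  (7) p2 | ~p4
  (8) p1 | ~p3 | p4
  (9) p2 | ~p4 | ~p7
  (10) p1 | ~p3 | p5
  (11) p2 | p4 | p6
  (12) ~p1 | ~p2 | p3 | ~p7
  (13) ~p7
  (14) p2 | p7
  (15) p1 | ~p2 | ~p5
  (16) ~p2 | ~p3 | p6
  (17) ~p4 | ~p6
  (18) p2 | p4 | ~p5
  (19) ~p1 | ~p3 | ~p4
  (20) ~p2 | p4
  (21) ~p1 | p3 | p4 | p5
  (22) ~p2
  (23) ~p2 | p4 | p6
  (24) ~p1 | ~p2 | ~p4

Unsatisfiable — no assignment works.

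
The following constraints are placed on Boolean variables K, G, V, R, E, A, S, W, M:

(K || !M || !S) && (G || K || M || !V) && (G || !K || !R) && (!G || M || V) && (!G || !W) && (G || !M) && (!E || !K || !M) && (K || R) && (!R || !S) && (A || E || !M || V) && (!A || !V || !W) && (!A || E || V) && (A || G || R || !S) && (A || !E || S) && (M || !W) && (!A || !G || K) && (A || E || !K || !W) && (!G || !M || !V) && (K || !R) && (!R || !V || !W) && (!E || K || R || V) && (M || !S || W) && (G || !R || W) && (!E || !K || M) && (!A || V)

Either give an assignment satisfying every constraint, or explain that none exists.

K: True, G: True, V: True, R: True, E: False, A: True, S: False, W: False, M: False

Try K = False:
  (K || R) forces R = True.
  clause (K || !R) is falsified — backtrack.
So K = True.
Set G = True.
  then (!G || !W) forces W = False.
Set V = True.
  then (!G || !M || !V) forces M = False.
  then (M || !S || W) forces S = False.
  then (!E || !K || M) forces E = False.
Set R = True.
Set A = True.
All clauses satisfied.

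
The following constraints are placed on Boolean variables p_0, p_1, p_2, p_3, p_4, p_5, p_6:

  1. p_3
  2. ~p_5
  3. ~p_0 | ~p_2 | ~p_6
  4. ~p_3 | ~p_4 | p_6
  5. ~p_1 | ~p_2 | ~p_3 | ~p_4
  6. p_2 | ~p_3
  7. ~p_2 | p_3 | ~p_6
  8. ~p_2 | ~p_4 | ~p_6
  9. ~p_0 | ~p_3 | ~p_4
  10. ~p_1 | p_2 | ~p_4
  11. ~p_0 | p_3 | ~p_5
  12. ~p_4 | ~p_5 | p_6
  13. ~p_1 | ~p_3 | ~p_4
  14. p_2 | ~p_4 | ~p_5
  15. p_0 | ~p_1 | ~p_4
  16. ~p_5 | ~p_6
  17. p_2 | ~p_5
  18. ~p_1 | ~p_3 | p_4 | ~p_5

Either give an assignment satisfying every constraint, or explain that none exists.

Unit clause (p_3) forces p_3 = True.
Unit clause (~p_5) forces p_5 = False.
In (p_2 | ~p_3) only p_2 is left, so p_2 = True.
Set p_0 = False.
Set p_1 = True.
  then (~p_1 | ~p_2 | ~p_3 | ~p_4) forces p_4 = False.
Set p_6 = False.
All clauses satisfied.

p_0: False; p_1: True; p_2: True; p_3: True; p_4: False; p_5: False; p_6: False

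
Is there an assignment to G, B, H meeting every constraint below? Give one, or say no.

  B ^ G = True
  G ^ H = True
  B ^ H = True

Adding constraints 1, 2, 3 mod 2: every variable appears an even number of times on the left, so the left side is 0.
But the right sides sum to 1 (mod 2). 0 ≠ 1 — the system is inconsistent.

Unsatisfiable — no assignment works.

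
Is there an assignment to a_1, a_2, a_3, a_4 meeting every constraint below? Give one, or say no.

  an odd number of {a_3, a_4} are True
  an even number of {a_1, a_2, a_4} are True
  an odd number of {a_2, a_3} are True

a_1 = False, a_2 = False, a_3 = True, a_4 = False

{a_3, a_4}: 1 true → odd ✓
{a_1, a_2, a_4}: 0 true → even ✓
{a_2, a_3}: 1 true → odd ✓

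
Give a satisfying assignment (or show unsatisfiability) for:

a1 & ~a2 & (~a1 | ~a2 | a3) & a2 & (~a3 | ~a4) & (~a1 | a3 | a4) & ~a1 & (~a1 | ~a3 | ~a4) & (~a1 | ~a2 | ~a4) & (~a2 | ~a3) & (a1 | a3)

No satisfying assignment exists.

Case a1 = True:
  Clause (~a1) is falsified — contradiction.
Case a1 = False:
  Clause (a1) is falsified — contradiction.
Both cases fail, so the formula is unsatisfiable.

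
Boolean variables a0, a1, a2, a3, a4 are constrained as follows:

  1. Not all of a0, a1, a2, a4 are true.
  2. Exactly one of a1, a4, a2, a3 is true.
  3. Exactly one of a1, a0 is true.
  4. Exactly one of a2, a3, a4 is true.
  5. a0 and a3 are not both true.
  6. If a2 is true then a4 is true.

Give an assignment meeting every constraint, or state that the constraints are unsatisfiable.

a0=T; a1=F; a2=F; a3=F; a4=T

  (1) {a0, a1, a2, a4}: 2/4 true — not all ✓
  (2) {a1, a4, a2, a3}: 1 true — exactly one ✓
  (3) {a1, a0}: 1 true — exactly one ✓
  (4) {a2, a3, a4}: 1 true — exactly one ✓
  (5) a0=T, a3=F — not both ✓
  (6) a2=F ⇒ a4: vacuous ✓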